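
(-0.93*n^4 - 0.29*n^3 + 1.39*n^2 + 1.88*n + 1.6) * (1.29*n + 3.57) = -1.1997*n^5 - 3.6942*n^4 + 0.7578*n^3 + 7.3875*n^2 + 8.7756*n + 5.712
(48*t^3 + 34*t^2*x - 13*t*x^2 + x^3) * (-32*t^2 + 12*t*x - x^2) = -1536*t^5 - 512*t^4*x + 776*t^3*x^2 - 222*t^2*x^3 + 25*t*x^4 - x^5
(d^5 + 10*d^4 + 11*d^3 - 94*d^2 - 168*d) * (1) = d^5 + 10*d^4 + 11*d^3 - 94*d^2 - 168*d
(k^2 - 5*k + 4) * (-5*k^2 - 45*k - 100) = -5*k^4 - 20*k^3 + 105*k^2 + 320*k - 400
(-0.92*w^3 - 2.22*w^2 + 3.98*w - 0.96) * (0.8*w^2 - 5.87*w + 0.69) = -0.736*w^5 + 3.6244*w^4 + 15.5806*w^3 - 25.6624*w^2 + 8.3814*w - 0.6624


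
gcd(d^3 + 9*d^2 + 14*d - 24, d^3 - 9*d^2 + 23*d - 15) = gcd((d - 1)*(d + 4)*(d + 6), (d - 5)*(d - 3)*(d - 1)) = d - 1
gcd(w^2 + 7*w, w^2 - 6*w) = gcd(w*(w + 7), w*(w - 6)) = w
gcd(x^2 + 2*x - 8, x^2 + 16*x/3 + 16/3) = x + 4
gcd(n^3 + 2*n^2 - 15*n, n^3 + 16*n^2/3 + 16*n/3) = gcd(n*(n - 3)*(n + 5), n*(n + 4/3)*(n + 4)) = n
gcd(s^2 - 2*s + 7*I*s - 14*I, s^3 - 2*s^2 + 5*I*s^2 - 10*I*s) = s - 2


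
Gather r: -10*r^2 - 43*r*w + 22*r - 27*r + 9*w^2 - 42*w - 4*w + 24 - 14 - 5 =-10*r^2 + r*(-43*w - 5) + 9*w^2 - 46*w + 5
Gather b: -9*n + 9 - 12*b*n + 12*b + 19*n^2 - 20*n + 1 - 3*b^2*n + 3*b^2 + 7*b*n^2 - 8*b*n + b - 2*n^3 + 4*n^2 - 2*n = b^2*(3 - 3*n) + b*(7*n^2 - 20*n + 13) - 2*n^3 + 23*n^2 - 31*n + 10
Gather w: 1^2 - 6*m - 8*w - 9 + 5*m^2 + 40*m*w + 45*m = 5*m^2 + 39*m + w*(40*m - 8) - 8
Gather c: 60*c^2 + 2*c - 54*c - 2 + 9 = 60*c^2 - 52*c + 7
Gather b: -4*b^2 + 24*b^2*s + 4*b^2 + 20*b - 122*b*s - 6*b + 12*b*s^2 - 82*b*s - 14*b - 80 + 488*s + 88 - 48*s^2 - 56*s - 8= 24*b^2*s + b*(12*s^2 - 204*s) - 48*s^2 + 432*s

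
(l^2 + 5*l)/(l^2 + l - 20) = l/(l - 4)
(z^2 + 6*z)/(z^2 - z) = (z + 6)/(z - 1)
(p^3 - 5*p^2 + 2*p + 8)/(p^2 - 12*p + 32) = (p^2 - p - 2)/(p - 8)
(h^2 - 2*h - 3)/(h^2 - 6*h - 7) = (h - 3)/(h - 7)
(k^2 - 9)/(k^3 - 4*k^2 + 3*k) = (k + 3)/(k*(k - 1))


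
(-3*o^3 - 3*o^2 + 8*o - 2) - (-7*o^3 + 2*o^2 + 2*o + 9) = 4*o^3 - 5*o^2 + 6*o - 11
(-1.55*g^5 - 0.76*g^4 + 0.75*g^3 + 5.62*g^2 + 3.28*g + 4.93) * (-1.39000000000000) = 2.1545*g^5 + 1.0564*g^4 - 1.0425*g^3 - 7.8118*g^2 - 4.5592*g - 6.8527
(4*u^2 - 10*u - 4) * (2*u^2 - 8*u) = 8*u^4 - 52*u^3 + 72*u^2 + 32*u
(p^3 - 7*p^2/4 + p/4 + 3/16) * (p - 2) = p^4 - 15*p^3/4 + 15*p^2/4 - 5*p/16 - 3/8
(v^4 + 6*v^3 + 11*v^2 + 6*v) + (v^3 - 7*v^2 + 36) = v^4 + 7*v^3 + 4*v^2 + 6*v + 36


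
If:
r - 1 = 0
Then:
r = 1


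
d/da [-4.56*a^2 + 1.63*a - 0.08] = 1.63 - 9.12*a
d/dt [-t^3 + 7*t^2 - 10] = t*(14 - 3*t)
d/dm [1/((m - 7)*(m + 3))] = 2*(2 - m)/(m^4 - 8*m^3 - 26*m^2 + 168*m + 441)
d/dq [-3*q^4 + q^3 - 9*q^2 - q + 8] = -12*q^3 + 3*q^2 - 18*q - 1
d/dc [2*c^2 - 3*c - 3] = 4*c - 3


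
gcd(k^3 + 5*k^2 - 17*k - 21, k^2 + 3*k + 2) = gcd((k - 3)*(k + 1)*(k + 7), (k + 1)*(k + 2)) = k + 1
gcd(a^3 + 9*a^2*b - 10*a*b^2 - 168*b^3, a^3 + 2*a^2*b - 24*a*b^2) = a^2 + 2*a*b - 24*b^2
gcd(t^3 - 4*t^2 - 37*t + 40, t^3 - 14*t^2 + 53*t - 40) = t^2 - 9*t + 8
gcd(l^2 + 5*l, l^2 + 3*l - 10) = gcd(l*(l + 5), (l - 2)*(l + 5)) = l + 5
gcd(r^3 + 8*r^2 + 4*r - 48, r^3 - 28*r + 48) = r^2 + 4*r - 12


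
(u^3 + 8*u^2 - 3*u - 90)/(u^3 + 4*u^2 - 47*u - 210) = (u - 3)/(u - 7)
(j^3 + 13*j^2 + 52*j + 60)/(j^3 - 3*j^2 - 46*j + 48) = (j^2 + 7*j + 10)/(j^2 - 9*j + 8)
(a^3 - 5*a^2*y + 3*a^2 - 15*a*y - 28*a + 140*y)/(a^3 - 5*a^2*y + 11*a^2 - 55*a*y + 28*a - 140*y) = (a - 4)/(a + 4)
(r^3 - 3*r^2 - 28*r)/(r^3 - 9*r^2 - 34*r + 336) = r*(r + 4)/(r^2 - 2*r - 48)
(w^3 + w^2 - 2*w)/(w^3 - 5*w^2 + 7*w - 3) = w*(w + 2)/(w^2 - 4*w + 3)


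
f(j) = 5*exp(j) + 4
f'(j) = 5*exp(j)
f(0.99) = 17.46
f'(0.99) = 13.46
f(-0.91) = 6.01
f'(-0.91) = 2.01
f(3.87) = 243.71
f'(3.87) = 239.71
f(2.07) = 43.62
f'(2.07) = 39.62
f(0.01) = 9.05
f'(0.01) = 5.05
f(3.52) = 172.92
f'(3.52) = 168.92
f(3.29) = 138.21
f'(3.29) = 134.21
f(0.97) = 17.19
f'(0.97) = 13.19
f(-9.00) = 4.00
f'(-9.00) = 0.00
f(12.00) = 813777.96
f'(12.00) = 813773.96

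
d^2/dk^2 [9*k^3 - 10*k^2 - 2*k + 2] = 54*k - 20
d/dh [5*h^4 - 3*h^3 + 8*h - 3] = 20*h^3 - 9*h^2 + 8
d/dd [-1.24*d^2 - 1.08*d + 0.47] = -2.48*d - 1.08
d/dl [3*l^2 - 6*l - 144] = 6*l - 6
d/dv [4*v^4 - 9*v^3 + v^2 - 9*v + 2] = 16*v^3 - 27*v^2 + 2*v - 9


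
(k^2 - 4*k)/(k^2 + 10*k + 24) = k*(k - 4)/(k^2 + 10*k + 24)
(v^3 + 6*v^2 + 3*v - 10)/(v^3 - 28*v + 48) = (v^3 + 6*v^2 + 3*v - 10)/(v^3 - 28*v + 48)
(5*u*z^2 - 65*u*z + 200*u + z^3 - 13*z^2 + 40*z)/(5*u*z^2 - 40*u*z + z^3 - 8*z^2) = (z - 5)/z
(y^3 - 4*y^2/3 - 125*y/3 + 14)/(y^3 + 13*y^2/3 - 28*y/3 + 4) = (3*y^2 - 22*y + 7)/(3*y^2 - 5*y + 2)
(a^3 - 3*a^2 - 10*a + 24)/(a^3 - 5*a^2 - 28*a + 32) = (a^3 - 3*a^2 - 10*a + 24)/(a^3 - 5*a^2 - 28*a + 32)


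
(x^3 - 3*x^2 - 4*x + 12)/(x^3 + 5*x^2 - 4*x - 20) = (x - 3)/(x + 5)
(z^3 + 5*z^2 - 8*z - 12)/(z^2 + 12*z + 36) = (z^2 - z - 2)/(z + 6)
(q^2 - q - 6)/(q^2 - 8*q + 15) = (q + 2)/(q - 5)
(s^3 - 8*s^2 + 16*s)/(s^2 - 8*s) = (s^2 - 8*s + 16)/(s - 8)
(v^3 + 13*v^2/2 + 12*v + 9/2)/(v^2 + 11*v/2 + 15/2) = (2*v^2 + 7*v + 3)/(2*v + 5)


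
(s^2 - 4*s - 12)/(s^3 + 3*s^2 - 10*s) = (s^2 - 4*s - 12)/(s*(s^2 + 3*s - 10))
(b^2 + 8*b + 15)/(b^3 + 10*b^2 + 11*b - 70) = (b + 3)/(b^2 + 5*b - 14)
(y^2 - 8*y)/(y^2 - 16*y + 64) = y/(y - 8)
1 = 1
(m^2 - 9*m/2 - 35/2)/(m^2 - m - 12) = (-m^2 + 9*m/2 + 35/2)/(-m^2 + m + 12)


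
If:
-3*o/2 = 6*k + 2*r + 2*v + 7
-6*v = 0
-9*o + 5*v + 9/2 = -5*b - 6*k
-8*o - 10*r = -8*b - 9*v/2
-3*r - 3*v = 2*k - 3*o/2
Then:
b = 333/104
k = -417/208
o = 49/52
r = 47/26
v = 0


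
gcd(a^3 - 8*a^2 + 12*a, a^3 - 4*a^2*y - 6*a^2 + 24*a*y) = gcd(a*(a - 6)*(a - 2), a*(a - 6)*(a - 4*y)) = a^2 - 6*a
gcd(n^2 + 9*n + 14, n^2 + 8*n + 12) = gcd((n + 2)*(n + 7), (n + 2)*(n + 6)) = n + 2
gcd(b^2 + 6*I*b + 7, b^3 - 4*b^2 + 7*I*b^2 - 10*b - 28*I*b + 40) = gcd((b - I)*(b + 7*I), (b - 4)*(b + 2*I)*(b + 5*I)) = 1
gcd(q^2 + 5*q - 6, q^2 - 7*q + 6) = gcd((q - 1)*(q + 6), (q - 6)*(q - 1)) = q - 1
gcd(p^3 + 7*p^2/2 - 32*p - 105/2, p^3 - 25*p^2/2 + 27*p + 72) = p + 3/2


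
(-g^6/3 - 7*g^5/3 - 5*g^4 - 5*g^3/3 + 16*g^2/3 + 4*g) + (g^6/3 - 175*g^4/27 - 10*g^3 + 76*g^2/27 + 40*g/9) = -7*g^5/3 - 310*g^4/27 - 35*g^3/3 + 220*g^2/27 + 76*g/9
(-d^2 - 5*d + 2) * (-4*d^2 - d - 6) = 4*d^4 + 21*d^3 + 3*d^2 + 28*d - 12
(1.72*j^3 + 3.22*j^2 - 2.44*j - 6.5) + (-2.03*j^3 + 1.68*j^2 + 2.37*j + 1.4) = -0.31*j^3 + 4.9*j^2 - 0.0699999999999998*j - 5.1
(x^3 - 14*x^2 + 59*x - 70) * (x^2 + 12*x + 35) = x^5 - 2*x^4 - 74*x^3 + 148*x^2 + 1225*x - 2450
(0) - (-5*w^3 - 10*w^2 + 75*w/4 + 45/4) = 5*w^3 + 10*w^2 - 75*w/4 - 45/4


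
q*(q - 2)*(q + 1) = q^3 - q^2 - 2*q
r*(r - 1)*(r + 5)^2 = r^4 + 9*r^3 + 15*r^2 - 25*r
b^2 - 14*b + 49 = (b - 7)^2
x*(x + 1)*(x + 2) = x^3 + 3*x^2 + 2*x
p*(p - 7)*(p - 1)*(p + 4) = p^4 - 4*p^3 - 25*p^2 + 28*p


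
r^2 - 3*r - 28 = (r - 7)*(r + 4)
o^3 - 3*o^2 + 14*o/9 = o*(o - 7/3)*(o - 2/3)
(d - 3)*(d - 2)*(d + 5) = d^3 - 19*d + 30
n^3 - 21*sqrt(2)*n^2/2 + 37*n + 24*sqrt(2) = (n - 8*sqrt(2))*(n - 3*sqrt(2))*(n + sqrt(2)/2)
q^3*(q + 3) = q^4 + 3*q^3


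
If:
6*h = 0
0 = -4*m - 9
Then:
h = 0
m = -9/4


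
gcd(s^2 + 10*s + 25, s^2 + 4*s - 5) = s + 5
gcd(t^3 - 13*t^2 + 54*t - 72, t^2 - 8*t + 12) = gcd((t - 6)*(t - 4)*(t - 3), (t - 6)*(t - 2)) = t - 6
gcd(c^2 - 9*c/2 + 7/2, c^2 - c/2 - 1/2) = c - 1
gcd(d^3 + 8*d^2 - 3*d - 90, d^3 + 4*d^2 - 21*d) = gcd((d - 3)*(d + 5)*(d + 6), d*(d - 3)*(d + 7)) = d - 3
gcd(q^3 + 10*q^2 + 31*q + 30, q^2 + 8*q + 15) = q^2 + 8*q + 15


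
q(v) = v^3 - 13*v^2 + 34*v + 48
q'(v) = 3*v^2 - 26*v + 34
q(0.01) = 48.34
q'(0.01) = 33.74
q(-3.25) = -234.14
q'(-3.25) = 150.19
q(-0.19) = 41.06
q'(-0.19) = 39.05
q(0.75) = 66.61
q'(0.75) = 16.19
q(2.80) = 63.23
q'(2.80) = -15.28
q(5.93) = 1.00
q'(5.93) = -14.69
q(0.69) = 65.60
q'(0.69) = 17.49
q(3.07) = 58.79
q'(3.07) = -17.55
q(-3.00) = -198.00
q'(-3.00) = 139.00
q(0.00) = 48.00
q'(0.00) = 34.00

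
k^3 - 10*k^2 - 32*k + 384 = (k - 8)^2*(k + 6)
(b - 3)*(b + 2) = b^2 - b - 6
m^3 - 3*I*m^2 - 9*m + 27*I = (m - 3)*(m + 3)*(m - 3*I)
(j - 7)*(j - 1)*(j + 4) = j^3 - 4*j^2 - 25*j + 28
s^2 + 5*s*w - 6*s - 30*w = (s - 6)*(s + 5*w)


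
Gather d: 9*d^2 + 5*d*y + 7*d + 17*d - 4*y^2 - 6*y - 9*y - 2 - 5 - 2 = 9*d^2 + d*(5*y + 24) - 4*y^2 - 15*y - 9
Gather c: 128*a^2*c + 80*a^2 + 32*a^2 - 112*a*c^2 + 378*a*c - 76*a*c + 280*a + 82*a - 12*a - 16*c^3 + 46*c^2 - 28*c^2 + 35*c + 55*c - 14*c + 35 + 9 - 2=112*a^2 + 350*a - 16*c^3 + c^2*(18 - 112*a) + c*(128*a^2 + 302*a + 76) + 42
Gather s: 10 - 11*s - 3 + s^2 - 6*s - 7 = s^2 - 17*s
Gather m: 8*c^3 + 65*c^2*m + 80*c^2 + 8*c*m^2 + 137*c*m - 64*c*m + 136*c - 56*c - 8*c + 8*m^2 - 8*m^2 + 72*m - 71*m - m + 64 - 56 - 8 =8*c^3 + 80*c^2 + 8*c*m^2 + 72*c + m*(65*c^2 + 73*c)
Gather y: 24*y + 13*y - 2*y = 35*y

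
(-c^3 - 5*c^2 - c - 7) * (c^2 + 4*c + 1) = -c^5 - 9*c^4 - 22*c^3 - 16*c^2 - 29*c - 7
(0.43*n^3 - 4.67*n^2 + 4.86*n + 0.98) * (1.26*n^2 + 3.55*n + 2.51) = 0.5418*n^5 - 4.3577*n^4 - 9.3756*n^3 + 6.7661*n^2 + 15.6776*n + 2.4598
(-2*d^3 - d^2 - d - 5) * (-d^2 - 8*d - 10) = 2*d^5 + 17*d^4 + 29*d^3 + 23*d^2 + 50*d + 50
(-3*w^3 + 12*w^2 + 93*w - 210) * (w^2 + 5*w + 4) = -3*w^5 - 3*w^4 + 141*w^3 + 303*w^2 - 678*w - 840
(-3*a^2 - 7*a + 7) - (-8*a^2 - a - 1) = 5*a^2 - 6*a + 8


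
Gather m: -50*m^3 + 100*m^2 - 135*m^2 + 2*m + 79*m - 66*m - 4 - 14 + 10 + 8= -50*m^3 - 35*m^2 + 15*m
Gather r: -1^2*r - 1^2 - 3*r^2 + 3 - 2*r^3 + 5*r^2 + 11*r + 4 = -2*r^3 + 2*r^2 + 10*r + 6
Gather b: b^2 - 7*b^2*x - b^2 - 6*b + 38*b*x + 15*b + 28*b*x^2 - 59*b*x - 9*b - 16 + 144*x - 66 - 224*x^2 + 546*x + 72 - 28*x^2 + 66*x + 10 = -7*b^2*x + b*(28*x^2 - 21*x) - 252*x^2 + 756*x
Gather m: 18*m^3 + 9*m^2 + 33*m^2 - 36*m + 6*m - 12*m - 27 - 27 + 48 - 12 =18*m^3 + 42*m^2 - 42*m - 18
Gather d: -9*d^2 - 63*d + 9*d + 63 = -9*d^2 - 54*d + 63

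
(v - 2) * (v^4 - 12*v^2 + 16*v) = v^5 - 2*v^4 - 12*v^3 + 40*v^2 - 32*v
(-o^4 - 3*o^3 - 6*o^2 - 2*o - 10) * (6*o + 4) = -6*o^5 - 22*o^4 - 48*o^3 - 36*o^2 - 68*o - 40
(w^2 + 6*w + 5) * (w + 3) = w^3 + 9*w^2 + 23*w + 15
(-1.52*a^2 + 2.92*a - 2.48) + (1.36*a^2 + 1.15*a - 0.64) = -0.16*a^2 + 4.07*a - 3.12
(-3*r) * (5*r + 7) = -15*r^2 - 21*r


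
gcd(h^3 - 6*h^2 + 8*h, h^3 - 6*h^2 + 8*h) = h^3 - 6*h^2 + 8*h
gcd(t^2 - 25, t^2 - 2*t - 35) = t + 5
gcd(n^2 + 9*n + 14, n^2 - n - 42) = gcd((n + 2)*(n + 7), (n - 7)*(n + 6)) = 1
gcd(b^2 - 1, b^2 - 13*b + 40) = 1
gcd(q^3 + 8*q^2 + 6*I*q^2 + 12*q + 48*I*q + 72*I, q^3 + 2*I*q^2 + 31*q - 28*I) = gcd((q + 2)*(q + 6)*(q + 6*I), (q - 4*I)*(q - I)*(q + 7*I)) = 1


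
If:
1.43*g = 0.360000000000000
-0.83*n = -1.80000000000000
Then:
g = 0.25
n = 2.17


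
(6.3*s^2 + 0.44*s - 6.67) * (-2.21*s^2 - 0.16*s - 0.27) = -13.923*s^4 - 1.9804*s^3 + 12.9693*s^2 + 0.9484*s + 1.8009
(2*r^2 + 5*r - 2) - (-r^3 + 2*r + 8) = r^3 + 2*r^2 + 3*r - 10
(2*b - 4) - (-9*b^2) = 9*b^2 + 2*b - 4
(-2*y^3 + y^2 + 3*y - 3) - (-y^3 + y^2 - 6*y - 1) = -y^3 + 9*y - 2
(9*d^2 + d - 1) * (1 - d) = -9*d^3 + 8*d^2 + 2*d - 1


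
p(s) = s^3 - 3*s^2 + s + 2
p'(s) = 3*s^2 - 6*s + 1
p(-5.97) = -323.67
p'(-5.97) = 143.74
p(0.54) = 1.82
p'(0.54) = -1.37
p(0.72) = 1.54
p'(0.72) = -1.76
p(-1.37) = -7.57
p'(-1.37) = 14.85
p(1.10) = 0.80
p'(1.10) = -1.97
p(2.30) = 0.60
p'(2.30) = 3.07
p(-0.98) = -2.80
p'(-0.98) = 9.76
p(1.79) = -0.09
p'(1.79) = -0.13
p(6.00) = 116.00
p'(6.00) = 73.00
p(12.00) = 1310.00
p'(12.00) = 361.00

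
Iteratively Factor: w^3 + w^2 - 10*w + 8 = (w + 4)*(w^2 - 3*w + 2) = (w - 2)*(w + 4)*(w - 1)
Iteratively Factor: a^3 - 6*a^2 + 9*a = (a)*(a^2 - 6*a + 9) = a*(a - 3)*(a - 3)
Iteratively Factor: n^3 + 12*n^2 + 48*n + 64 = (n + 4)*(n^2 + 8*n + 16) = (n + 4)^2*(n + 4)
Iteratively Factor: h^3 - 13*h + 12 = (h - 3)*(h^2 + 3*h - 4) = (h - 3)*(h - 1)*(h + 4)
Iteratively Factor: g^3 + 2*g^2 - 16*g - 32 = (g + 4)*(g^2 - 2*g - 8) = (g + 2)*(g + 4)*(g - 4)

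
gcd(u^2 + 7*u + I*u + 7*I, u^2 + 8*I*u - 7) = u + I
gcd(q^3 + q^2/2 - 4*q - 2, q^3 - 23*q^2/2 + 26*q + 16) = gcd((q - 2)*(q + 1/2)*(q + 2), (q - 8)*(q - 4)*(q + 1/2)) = q + 1/2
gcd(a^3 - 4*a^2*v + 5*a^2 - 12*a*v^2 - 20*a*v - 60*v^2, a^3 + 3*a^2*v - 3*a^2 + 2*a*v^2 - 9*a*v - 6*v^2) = a + 2*v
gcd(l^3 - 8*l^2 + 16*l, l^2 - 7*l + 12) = l - 4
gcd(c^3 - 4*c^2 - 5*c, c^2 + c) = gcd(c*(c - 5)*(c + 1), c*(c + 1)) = c^2 + c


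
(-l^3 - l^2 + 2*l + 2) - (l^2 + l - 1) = -l^3 - 2*l^2 + l + 3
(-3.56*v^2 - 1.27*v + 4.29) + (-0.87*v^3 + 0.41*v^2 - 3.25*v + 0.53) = -0.87*v^3 - 3.15*v^2 - 4.52*v + 4.82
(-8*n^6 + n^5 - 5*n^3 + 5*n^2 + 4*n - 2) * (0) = 0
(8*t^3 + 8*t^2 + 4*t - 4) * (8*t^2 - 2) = 64*t^5 + 64*t^4 + 16*t^3 - 48*t^2 - 8*t + 8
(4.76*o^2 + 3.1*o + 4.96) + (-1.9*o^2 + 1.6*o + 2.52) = 2.86*o^2 + 4.7*o + 7.48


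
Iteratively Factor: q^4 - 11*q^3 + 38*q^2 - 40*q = (q)*(q^3 - 11*q^2 + 38*q - 40) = q*(q - 2)*(q^2 - 9*q + 20) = q*(q - 4)*(q - 2)*(q - 5)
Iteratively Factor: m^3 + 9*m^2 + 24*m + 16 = (m + 4)*(m^2 + 5*m + 4) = (m + 1)*(m + 4)*(m + 4)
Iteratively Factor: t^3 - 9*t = (t - 3)*(t^2 + 3*t) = (t - 3)*(t + 3)*(t)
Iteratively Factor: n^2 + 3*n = (n)*(n + 3)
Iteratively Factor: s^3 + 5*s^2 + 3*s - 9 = (s - 1)*(s^2 + 6*s + 9) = (s - 1)*(s + 3)*(s + 3)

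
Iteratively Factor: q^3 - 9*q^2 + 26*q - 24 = (q - 4)*(q^2 - 5*q + 6) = (q - 4)*(q - 2)*(q - 3)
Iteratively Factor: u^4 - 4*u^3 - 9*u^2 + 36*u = (u + 3)*(u^3 - 7*u^2 + 12*u) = (u - 4)*(u + 3)*(u^2 - 3*u) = u*(u - 4)*(u + 3)*(u - 3)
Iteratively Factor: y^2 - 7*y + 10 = (y - 2)*(y - 5)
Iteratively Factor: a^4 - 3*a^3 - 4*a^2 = (a)*(a^3 - 3*a^2 - 4*a) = a*(a + 1)*(a^2 - 4*a) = a^2*(a + 1)*(a - 4)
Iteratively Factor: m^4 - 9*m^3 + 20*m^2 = (m)*(m^3 - 9*m^2 + 20*m) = m*(m - 4)*(m^2 - 5*m) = m*(m - 5)*(m - 4)*(m)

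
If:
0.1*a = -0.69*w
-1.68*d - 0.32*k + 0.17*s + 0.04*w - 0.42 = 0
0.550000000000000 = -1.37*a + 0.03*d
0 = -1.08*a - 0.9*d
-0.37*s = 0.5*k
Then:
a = -0.39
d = 0.47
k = -2.19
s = 2.97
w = 0.06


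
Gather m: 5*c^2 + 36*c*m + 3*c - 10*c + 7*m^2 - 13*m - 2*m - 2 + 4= 5*c^2 - 7*c + 7*m^2 + m*(36*c - 15) + 2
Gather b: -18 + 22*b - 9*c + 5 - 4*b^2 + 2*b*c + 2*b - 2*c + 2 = -4*b^2 + b*(2*c + 24) - 11*c - 11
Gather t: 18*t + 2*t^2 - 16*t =2*t^2 + 2*t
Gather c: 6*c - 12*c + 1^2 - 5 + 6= 2 - 6*c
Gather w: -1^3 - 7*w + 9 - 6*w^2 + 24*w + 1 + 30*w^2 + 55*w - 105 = 24*w^2 + 72*w - 96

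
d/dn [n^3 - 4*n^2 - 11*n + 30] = 3*n^2 - 8*n - 11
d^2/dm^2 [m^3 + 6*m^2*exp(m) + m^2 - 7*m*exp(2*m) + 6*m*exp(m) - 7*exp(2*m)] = 6*m^2*exp(m) - 28*m*exp(2*m) + 30*m*exp(m) + 6*m - 56*exp(2*m) + 24*exp(m) + 2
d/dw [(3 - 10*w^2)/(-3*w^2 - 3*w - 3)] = (10*w^2 + 26*w + 3)/(3*(w^4 + 2*w^3 + 3*w^2 + 2*w + 1))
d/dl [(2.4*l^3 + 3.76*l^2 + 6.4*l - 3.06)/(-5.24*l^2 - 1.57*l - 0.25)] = (-12.576*l^4 - 7.53599999999999*l^3 + 25.8328*l^2 - 33.9488*l - 6.4042)/(27.4576*l^4 + 16.4536*l^3 + 5.0849*l^2 + 0.785*l + 0.0625)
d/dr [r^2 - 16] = 2*r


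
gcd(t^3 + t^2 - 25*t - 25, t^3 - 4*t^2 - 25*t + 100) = t^2 - 25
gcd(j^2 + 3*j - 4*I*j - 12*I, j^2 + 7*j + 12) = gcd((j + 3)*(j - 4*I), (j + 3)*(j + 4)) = j + 3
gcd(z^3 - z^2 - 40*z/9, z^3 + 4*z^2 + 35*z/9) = z^2 + 5*z/3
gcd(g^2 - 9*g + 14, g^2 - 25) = 1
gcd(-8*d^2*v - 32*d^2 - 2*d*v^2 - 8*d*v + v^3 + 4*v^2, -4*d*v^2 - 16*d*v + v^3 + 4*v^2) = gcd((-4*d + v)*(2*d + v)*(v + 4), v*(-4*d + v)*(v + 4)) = -4*d*v - 16*d + v^2 + 4*v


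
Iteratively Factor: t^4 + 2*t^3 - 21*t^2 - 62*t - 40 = (t - 5)*(t^3 + 7*t^2 + 14*t + 8) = (t - 5)*(t + 4)*(t^2 + 3*t + 2) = (t - 5)*(t + 2)*(t + 4)*(t + 1)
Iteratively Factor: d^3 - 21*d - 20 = (d + 1)*(d^2 - d - 20) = (d + 1)*(d + 4)*(d - 5)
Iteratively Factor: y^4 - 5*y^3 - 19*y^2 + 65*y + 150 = (y + 3)*(y^3 - 8*y^2 + 5*y + 50) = (y + 2)*(y + 3)*(y^2 - 10*y + 25) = (y - 5)*(y + 2)*(y + 3)*(y - 5)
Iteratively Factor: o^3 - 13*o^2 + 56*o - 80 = (o - 4)*(o^2 - 9*o + 20) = (o - 4)^2*(o - 5)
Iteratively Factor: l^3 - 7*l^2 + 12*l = (l - 3)*(l^2 - 4*l) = l*(l - 3)*(l - 4)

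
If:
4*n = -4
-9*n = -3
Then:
No Solution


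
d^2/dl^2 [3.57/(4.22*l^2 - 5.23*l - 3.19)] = (127.151976*l^2 - 157.584084*l - 3.57*(8.44*l - 5.23)*(16.88*l - 10.46) - 96.117252)/(-4.22*l^2 + 5.23*l + 3.19)^3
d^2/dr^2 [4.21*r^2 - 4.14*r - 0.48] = 8.42000000000000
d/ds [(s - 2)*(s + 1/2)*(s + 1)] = 3*s^2 - s - 5/2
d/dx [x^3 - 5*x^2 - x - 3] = 3*x^2 - 10*x - 1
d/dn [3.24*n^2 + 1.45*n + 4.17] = 6.48*n + 1.45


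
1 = 1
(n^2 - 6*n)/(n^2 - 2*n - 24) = n/(n + 4)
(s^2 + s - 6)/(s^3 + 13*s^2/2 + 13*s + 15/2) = 2*(s - 2)/(2*s^2 + 7*s + 5)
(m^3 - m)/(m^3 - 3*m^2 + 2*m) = (m + 1)/(m - 2)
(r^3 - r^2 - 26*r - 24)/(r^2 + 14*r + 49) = (r^3 - r^2 - 26*r - 24)/(r^2 + 14*r + 49)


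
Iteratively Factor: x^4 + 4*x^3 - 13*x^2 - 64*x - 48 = (x - 4)*(x^3 + 8*x^2 + 19*x + 12) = (x - 4)*(x + 4)*(x^2 + 4*x + 3) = (x - 4)*(x + 3)*(x + 4)*(x + 1)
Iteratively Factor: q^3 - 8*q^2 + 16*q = (q - 4)*(q^2 - 4*q) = (q - 4)^2*(q)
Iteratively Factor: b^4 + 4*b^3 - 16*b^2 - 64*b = (b + 4)*(b^3 - 16*b) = b*(b + 4)*(b^2 - 16) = b*(b + 4)^2*(b - 4)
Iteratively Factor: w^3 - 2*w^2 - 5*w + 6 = (w + 2)*(w^2 - 4*w + 3) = (w - 1)*(w + 2)*(w - 3)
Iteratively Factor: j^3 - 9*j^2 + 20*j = (j - 4)*(j^2 - 5*j) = (j - 5)*(j - 4)*(j)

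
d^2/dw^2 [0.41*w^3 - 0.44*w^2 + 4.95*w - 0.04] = 2.46*w - 0.88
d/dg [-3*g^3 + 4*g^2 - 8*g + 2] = -9*g^2 + 8*g - 8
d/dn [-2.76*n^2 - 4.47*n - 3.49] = -5.52*n - 4.47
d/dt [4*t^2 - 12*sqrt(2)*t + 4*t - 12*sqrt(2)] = 8*t - 12*sqrt(2) + 4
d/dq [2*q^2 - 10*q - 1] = 4*q - 10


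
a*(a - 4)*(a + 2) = a^3 - 2*a^2 - 8*a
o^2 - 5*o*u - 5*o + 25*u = (o - 5)*(o - 5*u)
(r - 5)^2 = r^2 - 10*r + 25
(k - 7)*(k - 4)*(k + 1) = k^3 - 10*k^2 + 17*k + 28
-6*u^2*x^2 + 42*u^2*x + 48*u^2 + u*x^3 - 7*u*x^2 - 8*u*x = (-6*u + x)*(x - 8)*(u*x + u)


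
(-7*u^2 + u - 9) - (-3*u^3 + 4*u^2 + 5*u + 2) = 3*u^3 - 11*u^2 - 4*u - 11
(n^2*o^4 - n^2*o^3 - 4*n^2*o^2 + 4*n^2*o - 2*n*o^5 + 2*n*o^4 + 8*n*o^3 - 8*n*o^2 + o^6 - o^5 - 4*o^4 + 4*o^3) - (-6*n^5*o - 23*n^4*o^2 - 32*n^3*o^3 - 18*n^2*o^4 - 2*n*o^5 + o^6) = 6*n^5*o + 23*n^4*o^2 + 32*n^3*o^3 + 19*n^2*o^4 - n^2*o^3 - 4*n^2*o^2 + 4*n^2*o + 2*n*o^4 + 8*n*o^3 - 8*n*o^2 - o^5 - 4*o^4 + 4*o^3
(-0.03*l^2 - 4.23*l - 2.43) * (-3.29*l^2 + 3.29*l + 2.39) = 0.0987*l^4 + 13.818*l^3 - 5.9937*l^2 - 18.1044*l - 5.8077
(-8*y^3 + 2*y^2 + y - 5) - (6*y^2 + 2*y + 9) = -8*y^3 - 4*y^2 - y - 14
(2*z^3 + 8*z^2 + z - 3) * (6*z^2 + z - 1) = 12*z^5 + 50*z^4 + 12*z^3 - 25*z^2 - 4*z + 3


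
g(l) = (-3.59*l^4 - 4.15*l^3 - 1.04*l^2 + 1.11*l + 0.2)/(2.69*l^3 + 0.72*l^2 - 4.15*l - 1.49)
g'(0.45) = 1.22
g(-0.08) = -0.09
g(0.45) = 0.01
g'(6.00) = -1.25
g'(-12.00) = -1.32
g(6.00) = -9.61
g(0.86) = 1.50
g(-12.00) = 15.00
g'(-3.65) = -1.19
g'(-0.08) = -0.71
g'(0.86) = 8.38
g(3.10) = -6.35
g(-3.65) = 4.21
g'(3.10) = -0.80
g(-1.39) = 3.61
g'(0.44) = 1.17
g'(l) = (-8.07*l^2 - 1.44*l + 4.15)*(-3.59*l^4 - 4.15*l^3 - 1.04*l^2 + 1.11*l + 0.2)/(2.69*l^3 + 0.72*l^2 - 4.15*l - 1.49)^2 + (-14.36*l^3 - 12.45*l^2 - 2.08*l + 1.11)/(2.69*l^3 + 0.72*l^2 - 4.15*l - 1.49)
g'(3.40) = -0.94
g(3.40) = -6.61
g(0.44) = 0.00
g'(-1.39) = 10.00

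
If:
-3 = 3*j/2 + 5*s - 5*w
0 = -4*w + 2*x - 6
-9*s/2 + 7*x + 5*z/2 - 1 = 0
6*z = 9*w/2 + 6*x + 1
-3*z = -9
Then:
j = -19552/891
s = 1759/297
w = -2/33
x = 95/33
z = 3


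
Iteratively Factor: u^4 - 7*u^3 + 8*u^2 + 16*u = (u)*(u^3 - 7*u^2 + 8*u + 16) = u*(u + 1)*(u^2 - 8*u + 16) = u*(u - 4)*(u + 1)*(u - 4)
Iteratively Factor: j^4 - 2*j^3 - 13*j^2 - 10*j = (j - 5)*(j^3 + 3*j^2 + 2*j) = (j - 5)*(j + 1)*(j^2 + 2*j) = (j - 5)*(j + 1)*(j + 2)*(j)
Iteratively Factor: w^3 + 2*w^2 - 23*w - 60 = (w + 4)*(w^2 - 2*w - 15) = (w + 3)*(w + 4)*(w - 5)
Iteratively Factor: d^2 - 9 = (d + 3)*(d - 3)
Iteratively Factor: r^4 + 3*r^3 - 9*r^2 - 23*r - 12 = (r + 4)*(r^3 - r^2 - 5*r - 3) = (r + 1)*(r + 4)*(r^2 - 2*r - 3) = (r + 1)^2*(r + 4)*(r - 3)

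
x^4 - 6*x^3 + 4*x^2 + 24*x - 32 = (x - 4)*(x - 2)^2*(x + 2)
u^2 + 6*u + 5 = (u + 1)*(u + 5)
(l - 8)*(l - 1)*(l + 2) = l^3 - 7*l^2 - 10*l + 16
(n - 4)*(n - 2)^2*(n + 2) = n^4 - 6*n^3 + 4*n^2 + 24*n - 32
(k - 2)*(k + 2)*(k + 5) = k^3 + 5*k^2 - 4*k - 20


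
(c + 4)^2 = c^2 + 8*c + 16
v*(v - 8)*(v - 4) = v^3 - 12*v^2 + 32*v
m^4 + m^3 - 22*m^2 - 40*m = m*(m - 5)*(m + 2)*(m + 4)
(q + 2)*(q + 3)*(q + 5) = q^3 + 10*q^2 + 31*q + 30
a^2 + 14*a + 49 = (a + 7)^2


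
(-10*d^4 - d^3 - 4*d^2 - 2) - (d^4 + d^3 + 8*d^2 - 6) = -11*d^4 - 2*d^3 - 12*d^2 + 4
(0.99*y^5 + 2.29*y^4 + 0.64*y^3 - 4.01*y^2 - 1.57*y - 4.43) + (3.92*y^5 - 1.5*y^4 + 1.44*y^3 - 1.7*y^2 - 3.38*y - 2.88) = 4.91*y^5 + 0.79*y^4 + 2.08*y^3 - 5.71*y^2 - 4.95*y - 7.31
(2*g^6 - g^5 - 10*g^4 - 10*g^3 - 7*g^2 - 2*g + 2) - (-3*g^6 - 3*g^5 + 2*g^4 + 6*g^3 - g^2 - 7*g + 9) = 5*g^6 + 2*g^5 - 12*g^4 - 16*g^3 - 6*g^2 + 5*g - 7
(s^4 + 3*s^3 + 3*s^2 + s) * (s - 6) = s^5 - 3*s^4 - 15*s^3 - 17*s^2 - 6*s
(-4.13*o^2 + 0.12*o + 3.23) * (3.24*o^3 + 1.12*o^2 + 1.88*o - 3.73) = -13.3812*o^5 - 4.2368*o^4 + 2.8352*o^3 + 19.2481*o^2 + 5.6248*o - 12.0479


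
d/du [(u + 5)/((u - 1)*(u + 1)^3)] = ((u - 1)*(u + 1) - 3*(u - 1)*(u + 5) - (u + 1)*(u + 5))/((u - 1)^2*(u + 1)^4)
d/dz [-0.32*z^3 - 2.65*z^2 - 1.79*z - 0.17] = -0.96*z^2 - 5.3*z - 1.79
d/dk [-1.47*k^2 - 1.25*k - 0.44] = -2.94*k - 1.25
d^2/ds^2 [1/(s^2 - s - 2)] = 2*(s^2 - s - (2*s - 1)^2 - 2)/(-s^2 + s + 2)^3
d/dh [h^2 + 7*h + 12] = 2*h + 7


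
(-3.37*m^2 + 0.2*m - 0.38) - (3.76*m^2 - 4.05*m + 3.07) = -7.13*m^2 + 4.25*m - 3.45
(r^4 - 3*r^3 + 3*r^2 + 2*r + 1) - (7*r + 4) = r^4 - 3*r^3 + 3*r^2 - 5*r - 3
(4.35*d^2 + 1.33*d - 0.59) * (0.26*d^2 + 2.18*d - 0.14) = 1.131*d^4 + 9.8288*d^3 + 2.137*d^2 - 1.4724*d + 0.0826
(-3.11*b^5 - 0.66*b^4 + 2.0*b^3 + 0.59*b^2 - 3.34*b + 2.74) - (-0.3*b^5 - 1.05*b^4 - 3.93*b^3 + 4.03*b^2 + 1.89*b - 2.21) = -2.81*b^5 + 0.39*b^4 + 5.93*b^3 - 3.44*b^2 - 5.23*b + 4.95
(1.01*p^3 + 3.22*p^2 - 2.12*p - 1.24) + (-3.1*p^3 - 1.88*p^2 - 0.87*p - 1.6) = -2.09*p^3 + 1.34*p^2 - 2.99*p - 2.84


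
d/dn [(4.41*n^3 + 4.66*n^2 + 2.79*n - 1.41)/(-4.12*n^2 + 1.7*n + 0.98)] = (-18.1692*n^4 + 14.994*n^3 + 32.3822*n^2 - 2.4848*n + 5.1312)/(16.9744*n^4 - 14.008*n^3 - 5.1852*n^2 + 3.332*n + 0.9604)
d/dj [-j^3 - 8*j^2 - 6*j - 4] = -3*j^2 - 16*j - 6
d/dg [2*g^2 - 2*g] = 4*g - 2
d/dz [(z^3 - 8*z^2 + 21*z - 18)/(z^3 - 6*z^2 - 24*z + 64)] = 2*(z^2 - 41*z + 114)/(z^4 - 8*z^3 - 48*z^2 + 256*z + 1024)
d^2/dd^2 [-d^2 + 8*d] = -2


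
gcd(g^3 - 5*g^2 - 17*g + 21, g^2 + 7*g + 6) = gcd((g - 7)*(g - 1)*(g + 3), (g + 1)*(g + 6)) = 1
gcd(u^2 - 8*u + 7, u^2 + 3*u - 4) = u - 1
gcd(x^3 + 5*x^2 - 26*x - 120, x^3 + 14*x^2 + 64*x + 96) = x^2 + 10*x + 24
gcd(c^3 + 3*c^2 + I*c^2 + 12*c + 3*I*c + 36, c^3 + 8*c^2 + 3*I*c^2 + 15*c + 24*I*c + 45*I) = c + 3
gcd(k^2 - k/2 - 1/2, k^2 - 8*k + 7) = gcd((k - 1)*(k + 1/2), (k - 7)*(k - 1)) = k - 1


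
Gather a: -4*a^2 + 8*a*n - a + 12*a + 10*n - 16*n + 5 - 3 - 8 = -4*a^2 + a*(8*n + 11) - 6*n - 6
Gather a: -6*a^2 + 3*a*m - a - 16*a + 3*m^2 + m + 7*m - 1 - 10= -6*a^2 + a*(3*m - 17) + 3*m^2 + 8*m - 11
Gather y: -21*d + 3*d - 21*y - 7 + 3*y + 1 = -18*d - 18*y - 6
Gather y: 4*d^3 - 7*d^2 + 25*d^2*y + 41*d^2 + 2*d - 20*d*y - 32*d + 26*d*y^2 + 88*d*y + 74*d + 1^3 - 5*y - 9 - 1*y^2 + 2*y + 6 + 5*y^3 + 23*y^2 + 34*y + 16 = 4*d^3 + 34*d^2 + 44*d + 5*y^3 + y^2*(26*d + 22) + y*(25*d^2 + 68*d + 31) + 14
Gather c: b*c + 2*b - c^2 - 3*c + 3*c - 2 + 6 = b*c + 2*b - c^2 + 4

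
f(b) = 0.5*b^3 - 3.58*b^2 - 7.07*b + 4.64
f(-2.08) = -0.64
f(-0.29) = 6.38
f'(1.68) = -14.87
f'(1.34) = -13.97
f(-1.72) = 3.67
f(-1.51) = 5.43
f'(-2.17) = 15.53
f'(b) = 1.5*b^2 - 7.16*b - 7.07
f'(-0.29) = -4.87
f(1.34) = -10.06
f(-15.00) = -2382.31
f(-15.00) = -2382.31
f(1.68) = -14.97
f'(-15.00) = 437.83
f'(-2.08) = 14.31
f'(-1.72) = 9.68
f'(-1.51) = 7.16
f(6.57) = -54.54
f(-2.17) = -1.99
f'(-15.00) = 437.83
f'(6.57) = 10.64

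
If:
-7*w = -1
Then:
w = 1/7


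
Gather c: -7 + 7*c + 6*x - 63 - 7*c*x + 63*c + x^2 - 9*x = c*(70 - 7*x) + x^2 - 3*x - 70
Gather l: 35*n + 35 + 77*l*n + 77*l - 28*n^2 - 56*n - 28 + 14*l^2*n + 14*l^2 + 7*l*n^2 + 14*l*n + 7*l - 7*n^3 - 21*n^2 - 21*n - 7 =l^2*(14*n + 14) + l*(7*n^2 + 91*n + 84) - 7*n^3 - 49*n^2 - 42*n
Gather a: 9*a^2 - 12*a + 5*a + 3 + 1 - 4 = 9*a^2 - 7*a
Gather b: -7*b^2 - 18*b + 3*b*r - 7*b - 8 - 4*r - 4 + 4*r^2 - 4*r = -7*b^2 + b*(3*r - 25) + 4*r^2 - 8*r - 12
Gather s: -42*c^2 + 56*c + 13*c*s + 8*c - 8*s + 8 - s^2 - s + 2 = -42*c^2 + 64*c - s^2 + s*(13*c - 9) + 10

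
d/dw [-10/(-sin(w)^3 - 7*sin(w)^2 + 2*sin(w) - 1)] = 10*(-3*sin(w)^2 - 14*sin(w) + 2)*cos(w)/(sin(w)^3 + 7*sin(w)^2 - 2*sin(w) + 1)^2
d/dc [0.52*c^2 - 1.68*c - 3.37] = 1.04*c - 1.68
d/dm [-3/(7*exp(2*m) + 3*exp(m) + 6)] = (42*exp(m) + 9)*exp(m)/(7*exp(2*m) + 3*exp(m) + 6)^2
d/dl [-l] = -1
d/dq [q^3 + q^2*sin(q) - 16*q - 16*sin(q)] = q^2*cos(q) + 3*q^2 + 2*q*sin(q) - 16*cos(q) - 16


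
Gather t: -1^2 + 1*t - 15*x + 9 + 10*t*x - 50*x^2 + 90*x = t*(10*x + 1) - 50*x^2 + 75*x + 8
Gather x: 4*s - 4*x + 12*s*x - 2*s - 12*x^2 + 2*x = 2*s - 12*x^2 + x*(12*s - 2)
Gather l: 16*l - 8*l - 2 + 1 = 8*l - 1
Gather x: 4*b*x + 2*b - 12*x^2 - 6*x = 2*b - 12*x^2 + x*(4*b - 6)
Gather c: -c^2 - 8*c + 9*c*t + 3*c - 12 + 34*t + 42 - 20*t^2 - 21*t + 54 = -c^2 + c*(9*t - 5) - 20*t^2 + 13*t + 84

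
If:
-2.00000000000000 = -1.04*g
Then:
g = 1.92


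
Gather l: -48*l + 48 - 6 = 42 - 48*l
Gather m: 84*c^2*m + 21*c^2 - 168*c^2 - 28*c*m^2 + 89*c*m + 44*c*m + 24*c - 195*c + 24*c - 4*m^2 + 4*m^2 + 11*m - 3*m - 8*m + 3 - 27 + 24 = -147*c^2 - 28*c*m^2 - 147*c + m*(84*c^2 + 133*c)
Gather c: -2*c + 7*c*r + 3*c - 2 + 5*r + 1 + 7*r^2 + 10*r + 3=c*(7*r + 1) + 7*r^2 + 15*r + 2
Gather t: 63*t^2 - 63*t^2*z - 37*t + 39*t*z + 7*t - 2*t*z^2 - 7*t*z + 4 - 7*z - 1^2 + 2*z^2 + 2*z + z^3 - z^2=t^2*(63 - 63*z) + t*(-2*z^2 + 32*z - 30) + z^3 + z^2 - 5*z + 3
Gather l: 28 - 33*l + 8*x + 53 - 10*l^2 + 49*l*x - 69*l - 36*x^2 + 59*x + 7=-10*l^2 + l*(49*x - 102) - 36*x^2 + 67*x + 88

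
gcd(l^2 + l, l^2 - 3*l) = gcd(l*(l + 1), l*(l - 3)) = l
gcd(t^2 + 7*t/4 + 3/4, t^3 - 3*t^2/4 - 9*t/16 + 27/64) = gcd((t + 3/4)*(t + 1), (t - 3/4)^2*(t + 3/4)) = t + 3/4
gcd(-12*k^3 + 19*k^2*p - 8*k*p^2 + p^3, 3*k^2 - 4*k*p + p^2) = 3*k^2 - 4*k*p + p^2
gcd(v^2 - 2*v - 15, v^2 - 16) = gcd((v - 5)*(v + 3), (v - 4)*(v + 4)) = 1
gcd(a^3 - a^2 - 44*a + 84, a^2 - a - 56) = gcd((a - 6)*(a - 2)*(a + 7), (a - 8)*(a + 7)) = a + 7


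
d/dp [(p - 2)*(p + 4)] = 2*p + 2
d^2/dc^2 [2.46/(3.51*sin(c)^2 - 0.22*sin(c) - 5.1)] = (121.229784*sin(c)^4 - 5.698836*sin(c)^3 - 5.57977200000002*sin(c)^2 + 8.637552*sin(c) - 88.311048)/(-3.51*sin(c)^2 + 0.22*sin(c) + 5.1)^3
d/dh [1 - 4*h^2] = -8*h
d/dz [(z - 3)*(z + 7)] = 2*z + 4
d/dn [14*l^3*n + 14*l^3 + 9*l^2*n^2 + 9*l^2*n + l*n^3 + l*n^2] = l*(14*l^2 + 18*l*n + 9*l + 3*n^2 + 2*n)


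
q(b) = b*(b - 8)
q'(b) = 2*b - 8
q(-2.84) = 30.79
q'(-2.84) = -13.68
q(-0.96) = 8.60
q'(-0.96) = -9.92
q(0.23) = -1.79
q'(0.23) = -7.54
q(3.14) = -15.26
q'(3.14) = -1.72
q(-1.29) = 11.98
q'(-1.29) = -10.58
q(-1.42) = 13.38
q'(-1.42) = -10.84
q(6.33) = -10.57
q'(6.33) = 4.66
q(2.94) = -14.88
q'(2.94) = -2.12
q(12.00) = 48.00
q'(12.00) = 16.00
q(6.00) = -12.00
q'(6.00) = 4.00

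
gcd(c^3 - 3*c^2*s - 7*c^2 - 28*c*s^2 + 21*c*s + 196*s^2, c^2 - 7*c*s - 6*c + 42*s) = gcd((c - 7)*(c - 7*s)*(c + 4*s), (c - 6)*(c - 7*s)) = -c + 7*s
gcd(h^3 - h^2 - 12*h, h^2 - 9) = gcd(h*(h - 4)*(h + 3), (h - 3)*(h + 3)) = h + 3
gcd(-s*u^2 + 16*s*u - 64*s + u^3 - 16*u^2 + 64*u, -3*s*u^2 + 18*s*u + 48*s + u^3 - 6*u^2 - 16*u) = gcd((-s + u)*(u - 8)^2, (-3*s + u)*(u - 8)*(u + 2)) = u - 8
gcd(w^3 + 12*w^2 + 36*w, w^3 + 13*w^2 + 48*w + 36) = w^2 + 12*w + 36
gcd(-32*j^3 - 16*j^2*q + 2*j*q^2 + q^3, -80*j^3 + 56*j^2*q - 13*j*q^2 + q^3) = -4*j + q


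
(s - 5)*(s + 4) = s^2 - s - 20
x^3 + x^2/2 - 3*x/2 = x*(x - 1)*(x + 3/2)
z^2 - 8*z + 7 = (z - 7)*(z - 1)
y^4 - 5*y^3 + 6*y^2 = y^2*(y - 3)*(y - 2)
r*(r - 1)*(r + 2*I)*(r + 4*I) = r^4 - r^3 + 6*I*r^3 - 8*r^2 - 6*I*r^2 + 8*r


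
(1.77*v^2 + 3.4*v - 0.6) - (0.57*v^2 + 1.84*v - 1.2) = 1.2*v^2 + 1.56*v + 0.6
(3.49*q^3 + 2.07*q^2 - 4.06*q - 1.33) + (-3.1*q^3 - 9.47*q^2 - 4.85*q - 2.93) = 0.39*q^3 - 7.4*q^2 - 8.91*q - 4.26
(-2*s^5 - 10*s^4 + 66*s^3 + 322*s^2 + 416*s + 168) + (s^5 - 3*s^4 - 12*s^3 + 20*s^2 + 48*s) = -s^5 - 13*s^4 + 54*s^3 + 342*s^2 + 464*s + 168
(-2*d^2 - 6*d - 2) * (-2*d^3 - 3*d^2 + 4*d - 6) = 4*d^5 + 18*d^4 + 14*d^3 - 6*d^2 + 28*d + 12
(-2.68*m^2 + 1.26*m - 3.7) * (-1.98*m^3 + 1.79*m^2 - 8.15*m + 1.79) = 5.3064*m^5 - 7.292*m^4 + 31.4234*m^3 - 21.6892*m^2 + 32.4104*m - 6.623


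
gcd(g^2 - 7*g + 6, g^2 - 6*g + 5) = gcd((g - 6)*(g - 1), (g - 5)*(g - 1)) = g - 1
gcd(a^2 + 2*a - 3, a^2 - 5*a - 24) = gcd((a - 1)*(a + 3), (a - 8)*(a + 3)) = a + 3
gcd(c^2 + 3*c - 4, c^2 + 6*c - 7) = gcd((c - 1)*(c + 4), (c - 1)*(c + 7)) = c - 1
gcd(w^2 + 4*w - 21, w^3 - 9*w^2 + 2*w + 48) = w - 3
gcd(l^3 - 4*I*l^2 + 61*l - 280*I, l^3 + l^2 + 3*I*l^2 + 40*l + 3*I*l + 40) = l^2 + 3*I*l + 40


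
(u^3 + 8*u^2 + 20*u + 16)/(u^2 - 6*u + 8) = (u^3 + 8*u^2 + 20*u + 16)/(u^2 - 6*u + 8)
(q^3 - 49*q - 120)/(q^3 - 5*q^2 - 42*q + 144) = (q^2 + 8*q + 15)/(q^2 + 3*q - 18)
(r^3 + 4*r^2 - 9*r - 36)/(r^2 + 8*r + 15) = (r^2 + r - 12)/(r + 5)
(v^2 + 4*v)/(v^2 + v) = (v + 4)/(v + 1)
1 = 1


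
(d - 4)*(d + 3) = d^2 - d - 12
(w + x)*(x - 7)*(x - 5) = w*x^2 - 12*w*x + 35*w + x^3 - 12*x^2 + 35*x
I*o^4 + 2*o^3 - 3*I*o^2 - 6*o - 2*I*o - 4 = (o - 2)*(o + 1)*(o - 2*I)*(I*o + I)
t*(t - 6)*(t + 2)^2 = t^4 - 2*t^3 - 20*t^2 - 24*t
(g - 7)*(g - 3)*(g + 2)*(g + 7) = g^4 - g^3 - 55*g^2 + 49*g + 294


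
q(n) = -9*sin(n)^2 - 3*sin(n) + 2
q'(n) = -18*sin(n)*cos(n) - 3*cos(n)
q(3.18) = 2.10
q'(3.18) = 2.31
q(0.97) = -6.60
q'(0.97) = -10.09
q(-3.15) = 1.97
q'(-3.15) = 3.15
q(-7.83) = -4.00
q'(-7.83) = 0.36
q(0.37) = -0.26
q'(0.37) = -8.87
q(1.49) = -9.93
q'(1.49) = -1.69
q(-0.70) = 0.20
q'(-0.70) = 6.57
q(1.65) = -9.93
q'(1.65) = 1.66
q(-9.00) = 1.71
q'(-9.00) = -4.03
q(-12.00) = -2.20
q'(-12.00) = -10.68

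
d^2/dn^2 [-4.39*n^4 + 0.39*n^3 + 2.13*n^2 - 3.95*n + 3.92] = -52.68*n^2 + 2.34*n + 4.26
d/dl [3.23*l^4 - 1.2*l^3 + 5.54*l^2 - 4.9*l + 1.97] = 12.92*l^3 - 3.6*l^2 + 11.08*l - 4.9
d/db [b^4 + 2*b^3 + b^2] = 2*b*(2*b^2 + 3*b + 1)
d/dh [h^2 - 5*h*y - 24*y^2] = 2*h - 5*y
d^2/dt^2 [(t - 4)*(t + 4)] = 2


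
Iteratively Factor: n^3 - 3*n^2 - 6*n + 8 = (n - 1)*(n^2 - 2*n - 8) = (n - 1)*(n + 2)*(n - 4)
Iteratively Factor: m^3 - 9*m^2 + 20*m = (m)*(m^2 - 9*m + 20) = m*(m - 4)*(m - 5)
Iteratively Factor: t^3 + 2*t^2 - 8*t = (t - 2)*(t^2 + 4*t) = t*(t - 2)*(t + 4)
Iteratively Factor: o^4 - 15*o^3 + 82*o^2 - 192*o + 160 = (o - 2)*(o^3 - 13*o^2 + 56*o - 80) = (o - 4)*(o - 2)*(o^2 - 9*o + 20) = (o - 5)*(o - 4)*(o - 2)*(o - 4)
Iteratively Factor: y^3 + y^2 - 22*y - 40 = (y - 5)*(y^2 + 6*y + 8) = (y - 5)*(y + 2)*(y + 4)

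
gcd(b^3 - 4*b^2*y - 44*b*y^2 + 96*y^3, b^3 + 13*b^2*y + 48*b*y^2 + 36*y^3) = b + 6*y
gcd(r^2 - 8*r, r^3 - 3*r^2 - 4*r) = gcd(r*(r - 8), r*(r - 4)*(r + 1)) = r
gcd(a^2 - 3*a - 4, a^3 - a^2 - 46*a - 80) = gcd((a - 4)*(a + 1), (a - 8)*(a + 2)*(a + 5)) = 1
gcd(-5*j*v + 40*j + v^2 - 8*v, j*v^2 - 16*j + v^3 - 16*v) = 1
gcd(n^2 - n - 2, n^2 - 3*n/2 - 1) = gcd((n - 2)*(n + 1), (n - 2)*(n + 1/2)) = n - 2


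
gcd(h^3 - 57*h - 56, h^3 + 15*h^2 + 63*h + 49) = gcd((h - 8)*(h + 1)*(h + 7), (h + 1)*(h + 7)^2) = h^2 + 8*h + 7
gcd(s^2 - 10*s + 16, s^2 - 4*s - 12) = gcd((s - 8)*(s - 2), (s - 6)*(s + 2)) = 1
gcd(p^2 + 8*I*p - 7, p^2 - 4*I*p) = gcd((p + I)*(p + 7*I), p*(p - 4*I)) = 1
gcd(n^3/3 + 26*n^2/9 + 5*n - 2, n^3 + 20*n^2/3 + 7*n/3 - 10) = n + 6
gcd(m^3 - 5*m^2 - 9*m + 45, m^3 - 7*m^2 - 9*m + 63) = m^2 - 9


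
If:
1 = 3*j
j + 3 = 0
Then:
No Solution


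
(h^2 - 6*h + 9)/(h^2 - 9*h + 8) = (h^2 - 6*h + 9)/(h^2 - 9*h + 8)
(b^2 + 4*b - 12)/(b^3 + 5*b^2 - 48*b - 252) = (b - 2)/(b^2 - b - 42)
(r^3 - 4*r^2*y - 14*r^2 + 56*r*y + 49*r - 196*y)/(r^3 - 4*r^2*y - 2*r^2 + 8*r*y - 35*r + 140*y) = (r - 7)/(r + 5)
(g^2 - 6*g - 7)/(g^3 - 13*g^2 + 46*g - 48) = (g^2 - 6*g - 7)/(g^3 - 13*g^2 + 46*g - 48)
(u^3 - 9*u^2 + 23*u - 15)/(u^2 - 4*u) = (u^3 - 9*u^2 + 23*u - 15)/(u*(u - 4))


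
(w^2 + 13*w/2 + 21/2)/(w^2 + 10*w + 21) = (w + 7/2)/(w + 7)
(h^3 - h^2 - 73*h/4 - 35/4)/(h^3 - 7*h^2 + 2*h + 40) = (h^2 + 4*h + 7/4)/(h^2 - 2*h - 8)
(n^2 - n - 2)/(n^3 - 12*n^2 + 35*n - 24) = (n^2 - n - 2)/(n^3 - 12*n^2 + 35*n - 24)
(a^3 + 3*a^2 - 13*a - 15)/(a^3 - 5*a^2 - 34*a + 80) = (a^2 - 2*a - 3)/(a^2 - 10*a + 16)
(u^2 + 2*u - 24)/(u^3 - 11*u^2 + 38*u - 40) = (u + 6)/(u^2 - 7*u + 10)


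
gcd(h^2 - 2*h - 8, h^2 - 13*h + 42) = 1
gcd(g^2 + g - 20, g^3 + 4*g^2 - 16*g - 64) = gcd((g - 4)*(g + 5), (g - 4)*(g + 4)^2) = g - 4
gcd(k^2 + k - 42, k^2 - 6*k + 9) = 1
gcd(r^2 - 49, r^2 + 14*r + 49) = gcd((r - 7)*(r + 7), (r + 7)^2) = r + 7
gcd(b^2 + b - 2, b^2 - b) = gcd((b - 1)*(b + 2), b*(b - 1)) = b - 1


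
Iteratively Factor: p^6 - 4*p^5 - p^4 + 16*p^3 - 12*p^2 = (p)*(p^5 - 4*p^4 - p^3 + 16*p^2 - 12*p) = p*(p + 2)*(p^4 - 6*p^3 + 11*p^2 - 6*p) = p*(p - 3)*(p + 2)*(p^3 - 3*p^2 + 2*p) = p^2*(p - 3)*(p + 2)*(p^2 - 3*p + 2) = p^2*(p - 3)*(p - 1)*(p + 2)*(p - 2)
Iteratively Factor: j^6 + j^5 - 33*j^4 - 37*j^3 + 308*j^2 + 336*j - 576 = (j + 4)*(j^5 - 3*j^4 - 21*j^3 + 47*j^2 + 120*j - 144) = (j + 3)*(j + 4)*(j^4 - 6*j^3 - 3*j^2 + 56*j - 48) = (j - 4)*(j + 3)*(j + 4)*(j^3 - 2*j^2 - 11*j + 12) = (j - 4)^2*(j + 3)*(j + 4)*(j^2 + 2*j - 3) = (j - 4)^2*(j + 3)^2*(j + 4)*(j - 1)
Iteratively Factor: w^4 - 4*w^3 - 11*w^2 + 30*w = (w + 3)*(w^3 - 7*w^2 + 10*w) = (w - 2)*(w + 3)*(w^2 - 5*w) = w*(w - 2)*(w + 3)*(w - 5)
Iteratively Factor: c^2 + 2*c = (c)*(c + 2)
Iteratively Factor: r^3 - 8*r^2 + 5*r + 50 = (r + 2)*(r^2 - 10*r + 25) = (r - 5)*(r + 2)*(r - 5)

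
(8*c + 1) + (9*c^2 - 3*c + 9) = 9*c^2 + 5*c + 10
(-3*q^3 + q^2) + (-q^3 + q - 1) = -4*q^3 + q^2 + q - 1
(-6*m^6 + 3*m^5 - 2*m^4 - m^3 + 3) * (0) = 0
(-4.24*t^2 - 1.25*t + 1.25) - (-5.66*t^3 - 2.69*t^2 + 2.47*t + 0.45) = 5.66*t^3 - 1.55*t^2 - 3.72*t + 0.8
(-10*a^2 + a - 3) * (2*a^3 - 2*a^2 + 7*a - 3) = -20*a^5 + 22*a^4 - 78*a^3 + 43*a^2 - 24*a + 9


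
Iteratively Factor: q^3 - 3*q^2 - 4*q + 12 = (q + 2)*(q^2 - 5*q + 6) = (q - 2)*(q + 2)*(q - 3)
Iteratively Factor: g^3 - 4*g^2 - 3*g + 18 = (g + 2)*(g^2 - 6*g + 9) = (g - 3)*(g + 2)*(g - 3)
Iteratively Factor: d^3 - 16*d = (d + 4)*(d^2 - 4*d) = d*(d + 4)*(d - 4)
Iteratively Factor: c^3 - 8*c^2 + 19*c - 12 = (c - 1)*(c^2 - 7*c + 12) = (c - 3)*(c - 1)*(c - 4)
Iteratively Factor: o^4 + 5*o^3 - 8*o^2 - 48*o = (o + 4)*(o^3 + o^2 - 12*o) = o*(o + 4)*(o^2 + o - 12) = o*(o - 3)*(o + 4)*(o + 4)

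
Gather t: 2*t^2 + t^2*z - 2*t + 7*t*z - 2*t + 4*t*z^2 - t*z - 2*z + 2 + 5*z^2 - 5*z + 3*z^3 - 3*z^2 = t^2*(z + 2) + t*(4*z^2 + 6*z - 4) + 3*z^3 + 2*z^2 - 7*z + 2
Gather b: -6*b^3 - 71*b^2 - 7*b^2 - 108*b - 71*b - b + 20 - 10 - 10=-6*b^3 - 78*b^2 - 180*b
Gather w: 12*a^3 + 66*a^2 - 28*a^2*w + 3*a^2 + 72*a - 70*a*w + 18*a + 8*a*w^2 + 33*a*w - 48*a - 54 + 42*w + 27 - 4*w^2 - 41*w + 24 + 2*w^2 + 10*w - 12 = 12*a^3 + 69*a^2 + 42*a + w^2*(8*a - 2) + w*(-28*a^2 - 37*a + 11) - 15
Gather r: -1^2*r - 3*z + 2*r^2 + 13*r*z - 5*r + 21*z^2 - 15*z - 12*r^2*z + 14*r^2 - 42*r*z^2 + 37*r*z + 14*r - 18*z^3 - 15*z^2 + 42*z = r^2*(16 - 12*z) + r*(-42*z^2 + 50*z + 8) - 18*z^3 + 6*z^2 + 24*z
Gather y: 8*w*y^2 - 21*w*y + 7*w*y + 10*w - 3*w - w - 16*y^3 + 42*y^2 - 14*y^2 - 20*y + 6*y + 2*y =6*w - 16*y^3 + y^2*(8*w + 28) + y*(-14*w - 12)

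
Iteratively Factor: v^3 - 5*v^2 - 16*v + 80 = (v - 5)*(v^2 - 16) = (v - 5)*(v + 4)*(v - 4)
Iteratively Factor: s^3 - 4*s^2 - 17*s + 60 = (s + 4)*(s^2 - 8*s + 15) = (s - 5)*(s + 4)*(s - 3)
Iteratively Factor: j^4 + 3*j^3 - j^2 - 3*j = (j + 1)*(j^3 + 2*j^2 - 3*j) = (j + 1)*(j + 3)*(j^2 - j) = j*(j + 1)*(j + 3)*(j - 1)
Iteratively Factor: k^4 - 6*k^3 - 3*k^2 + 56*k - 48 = (k - 4)*(k^3 - 2*k^2 - 11*k + 12) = (k - 4)*(k + 3)*(k^2 - 5*k + 4) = (k - 4)*(k - 1)*(k + 3)*(k - 4)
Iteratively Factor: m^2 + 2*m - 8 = (m - 2)*(m + 4)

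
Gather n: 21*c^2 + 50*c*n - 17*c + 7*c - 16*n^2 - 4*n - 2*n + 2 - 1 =21*c^2 - 10*c - 16*n^2 + n*(50*c - 6) + 1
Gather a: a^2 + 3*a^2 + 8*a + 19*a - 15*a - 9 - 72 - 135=4*a^2 + 12*a - 216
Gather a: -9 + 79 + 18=88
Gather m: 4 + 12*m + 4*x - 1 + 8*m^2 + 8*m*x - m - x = 8*m^2 + m*(8*x + 11) + 3*x + 3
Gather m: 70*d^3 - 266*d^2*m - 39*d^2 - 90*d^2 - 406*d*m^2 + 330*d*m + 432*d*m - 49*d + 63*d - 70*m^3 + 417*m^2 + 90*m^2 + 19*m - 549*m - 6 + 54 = 70*d^3 - 129*d^2 + 14*d - 70*m^3 + m^2*(507 - 406*d) + m*(-266*d^2 + 762*d - 530) + 48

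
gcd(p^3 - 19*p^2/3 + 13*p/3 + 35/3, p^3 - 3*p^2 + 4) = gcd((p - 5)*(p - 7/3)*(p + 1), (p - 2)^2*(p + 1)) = p + 1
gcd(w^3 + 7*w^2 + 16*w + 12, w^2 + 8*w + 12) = w + 2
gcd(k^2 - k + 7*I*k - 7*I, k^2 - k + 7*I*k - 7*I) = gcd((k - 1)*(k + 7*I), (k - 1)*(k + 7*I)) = k^2 + k*(-1 + 7*I) - 7*I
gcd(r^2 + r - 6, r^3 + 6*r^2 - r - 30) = r^2 + r - 6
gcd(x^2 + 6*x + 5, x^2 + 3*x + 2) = x + 1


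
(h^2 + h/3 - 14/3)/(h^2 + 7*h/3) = (h - 2)/h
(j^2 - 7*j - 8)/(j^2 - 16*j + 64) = (j + 1)/(j - 8)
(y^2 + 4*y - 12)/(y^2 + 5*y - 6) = (y - 2)/(y - 1)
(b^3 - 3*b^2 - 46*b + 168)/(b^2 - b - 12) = (b^2 + b - 42)/(b + 3)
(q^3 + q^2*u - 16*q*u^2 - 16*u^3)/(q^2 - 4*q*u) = q + 5*u + 4*u^2/q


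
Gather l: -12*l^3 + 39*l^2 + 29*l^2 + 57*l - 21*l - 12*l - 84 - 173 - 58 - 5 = -12*l^3 + 68*l^2 + 24*l - 320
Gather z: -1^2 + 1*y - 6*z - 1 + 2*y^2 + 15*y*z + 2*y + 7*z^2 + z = 2*y^2 + 3*y + 7*z^2 + z*(15*y - 5) - 2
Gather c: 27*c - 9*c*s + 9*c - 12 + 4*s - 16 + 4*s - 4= c*(36 - 9*s) + 8*s - 32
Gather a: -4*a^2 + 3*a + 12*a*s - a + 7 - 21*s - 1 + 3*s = -4*a^2 + a*(12*s + 2) - 18*s + 6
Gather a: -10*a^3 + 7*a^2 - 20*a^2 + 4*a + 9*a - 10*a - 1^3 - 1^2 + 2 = -10*a^3 - 13*a^2 + 3*a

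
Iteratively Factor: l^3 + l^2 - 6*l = (l + 3)*(l^2 - 2*l) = l*(l + 3)*(l - 2)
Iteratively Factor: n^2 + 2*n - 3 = (n - 1)*(n + 3)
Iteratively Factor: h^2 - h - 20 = (h - 5)*(h + 4)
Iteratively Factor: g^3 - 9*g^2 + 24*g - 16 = (g - 4)*(g^2 - 5*g + 4) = (g - 4)*(g - 1)*(g - 4)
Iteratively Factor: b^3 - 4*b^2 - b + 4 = (b - 4)*(b^2 - 1) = (b - 4)*(b - 1)*(b + 1)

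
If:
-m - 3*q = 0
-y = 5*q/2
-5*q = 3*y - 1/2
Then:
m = 3/5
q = -1/5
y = 1/2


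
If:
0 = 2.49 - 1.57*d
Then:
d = 1.59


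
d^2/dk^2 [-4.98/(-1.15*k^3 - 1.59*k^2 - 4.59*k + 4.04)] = (-(34.362*k + 15.8364)*(1.15*k^3 + 1.59*k^2 + 4.59*k - 4.04) + 4.98*(3.45*k^2 + 3.18*k + 4.59)*(6.9*k^2 + 6.36*k + 9.18))/(1.15*k^3 + 1.59*k^2 + 4.59*k - 4.04)^3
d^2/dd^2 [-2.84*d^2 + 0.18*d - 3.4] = -5.68000000000000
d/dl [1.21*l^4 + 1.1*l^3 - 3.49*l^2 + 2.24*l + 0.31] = 4.84*l^3 + 3.3*l^2 - 6.98*l + 2.24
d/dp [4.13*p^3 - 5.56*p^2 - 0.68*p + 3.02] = 12.39*p^2 - 11.12*p - 0.68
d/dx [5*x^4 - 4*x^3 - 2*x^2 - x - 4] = 20*x^3 - 12*x^2 - 4*x - 1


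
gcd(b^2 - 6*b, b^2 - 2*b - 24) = b - 6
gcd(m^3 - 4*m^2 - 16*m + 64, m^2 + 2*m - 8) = m + 4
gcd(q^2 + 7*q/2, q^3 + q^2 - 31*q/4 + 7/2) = q + 7/2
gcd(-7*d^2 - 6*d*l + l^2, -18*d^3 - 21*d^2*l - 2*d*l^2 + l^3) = d + l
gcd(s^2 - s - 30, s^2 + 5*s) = s + 5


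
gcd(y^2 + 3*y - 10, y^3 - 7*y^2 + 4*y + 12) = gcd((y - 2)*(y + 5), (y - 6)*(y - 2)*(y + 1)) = y - 2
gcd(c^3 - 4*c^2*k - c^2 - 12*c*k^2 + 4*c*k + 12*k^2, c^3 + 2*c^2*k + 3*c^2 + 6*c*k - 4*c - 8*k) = c^2 + 2*c*k - c - 2*k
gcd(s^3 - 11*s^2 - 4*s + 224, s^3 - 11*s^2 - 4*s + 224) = s^3 - 11*s^2 - 4*s + 224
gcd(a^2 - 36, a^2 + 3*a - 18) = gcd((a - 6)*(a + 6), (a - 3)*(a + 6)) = a + 6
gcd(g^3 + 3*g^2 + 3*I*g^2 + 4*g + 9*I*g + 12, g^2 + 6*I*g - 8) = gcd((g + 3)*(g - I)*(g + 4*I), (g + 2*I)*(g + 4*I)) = g + 4*I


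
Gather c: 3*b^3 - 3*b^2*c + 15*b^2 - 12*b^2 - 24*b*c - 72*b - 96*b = 3*b^3 + 3*b^2 - 168*b + c*(-3*b^2 - 24*b)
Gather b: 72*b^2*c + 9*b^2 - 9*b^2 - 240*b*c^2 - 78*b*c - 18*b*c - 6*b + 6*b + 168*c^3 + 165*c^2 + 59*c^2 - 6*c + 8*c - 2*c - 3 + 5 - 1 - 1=72*b^2*c + b*(-240*c^2 - 96*c) + 168*c^3 + 224*c^2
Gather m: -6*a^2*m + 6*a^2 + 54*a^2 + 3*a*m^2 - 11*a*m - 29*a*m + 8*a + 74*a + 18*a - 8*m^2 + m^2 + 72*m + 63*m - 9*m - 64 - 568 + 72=60*a^2 + 100*a + m^2*(3*a - 7) + m*(-6*a^2 - 40*a + 126) - 560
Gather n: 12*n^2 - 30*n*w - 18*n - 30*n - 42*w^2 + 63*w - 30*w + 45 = 12*n^2 + n*(-30*w - 48) - 42*w^2 + 33*w + 45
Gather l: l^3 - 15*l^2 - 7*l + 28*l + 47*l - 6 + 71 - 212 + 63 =l^3 - 15*l^2 + 68*l - 84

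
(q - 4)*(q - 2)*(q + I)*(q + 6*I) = q^4 - 6*q^3 + 7*I*q^3 + 2*q^2 - 42*I*q^2 + 36*q + 56*I*q - 48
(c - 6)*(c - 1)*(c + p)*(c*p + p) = c^4*p + c^3*p^2 - 6*c^3*p - 6*c^2*p^2 - c^2*p - c*p^2 + 6*c*p + 6*p^2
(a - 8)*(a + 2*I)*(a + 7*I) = a^3 - 8*a^2 + 9*I*a^2 - 14*a - 72*I*a + 112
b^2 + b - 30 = (b - 5)*(b + 6)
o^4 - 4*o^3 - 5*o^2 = o^2*(o - 5)*(o + 1)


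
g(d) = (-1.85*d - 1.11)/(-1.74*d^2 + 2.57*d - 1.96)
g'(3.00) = -0.35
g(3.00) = 0.67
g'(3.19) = -0.29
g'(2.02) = -0.97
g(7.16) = 0.20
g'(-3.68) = -0.02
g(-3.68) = -0.16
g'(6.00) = -0.05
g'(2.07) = -0.91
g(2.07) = 1.21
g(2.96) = 0.69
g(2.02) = 1.25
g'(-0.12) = 1.31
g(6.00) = 0.25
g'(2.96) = -0.36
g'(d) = (-1.85*d - 1.11)*(3.48*d - 2.57)/(-1.74*d^2 + 2.57*d - 1.96)^2 - 1.85/(-1.74*d^2 + 2.57*d - 1.96) = (-3.219*d^2 - 3.8628*d + 6.4787)/(3.0276*d^4 - 8.9436*d^3 + 13.4257*d^2 - 10.0744*d + 3.8416)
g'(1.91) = -1.09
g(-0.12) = 0.39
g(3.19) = 0.61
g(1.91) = 1.37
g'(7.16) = -0.04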